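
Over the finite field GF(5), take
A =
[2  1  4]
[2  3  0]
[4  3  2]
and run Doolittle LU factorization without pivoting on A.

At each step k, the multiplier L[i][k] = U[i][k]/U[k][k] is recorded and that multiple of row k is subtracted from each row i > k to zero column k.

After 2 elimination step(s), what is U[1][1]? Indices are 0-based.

k=0: U[0][0]=2
  eliminate (1,0): mult=1, new row 1: (0, 2, 1); set L[1][0]=1
  eliminate (2,0): mult=2, new row 2: (0, 1, 4); set L[2][0]=2
k=1: U[1][1]=2
  eliminate (2,1): mult=3, new row 2: (0, 0, 1); set L[2][1]=3

U[1][1] = 2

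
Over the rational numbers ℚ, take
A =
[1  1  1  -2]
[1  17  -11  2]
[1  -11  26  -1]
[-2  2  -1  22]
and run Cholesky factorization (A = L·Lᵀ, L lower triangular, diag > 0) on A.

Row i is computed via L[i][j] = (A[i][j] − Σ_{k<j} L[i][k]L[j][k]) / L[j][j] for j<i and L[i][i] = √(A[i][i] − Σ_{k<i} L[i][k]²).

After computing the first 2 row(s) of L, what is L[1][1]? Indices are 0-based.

L[1][1] = 4

Step 1: L[0][0] = √(1) = 1.
  L[1][0] = (1) / L[0][0] = 1.
Step 2: L[1][1] = √(16) = 4.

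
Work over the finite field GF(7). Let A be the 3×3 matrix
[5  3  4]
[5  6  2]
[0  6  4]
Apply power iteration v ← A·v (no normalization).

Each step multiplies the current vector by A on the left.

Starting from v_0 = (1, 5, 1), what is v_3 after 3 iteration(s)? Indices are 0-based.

v_0 = (1, 5, 1).
v_1 = A·v_0 = (3, 2, 6).
v_2 = A·v_1 = (3, 4, 1).
v_3 = A·v_2 = (3, 6, 0).

v_3 = (3, 6, 0)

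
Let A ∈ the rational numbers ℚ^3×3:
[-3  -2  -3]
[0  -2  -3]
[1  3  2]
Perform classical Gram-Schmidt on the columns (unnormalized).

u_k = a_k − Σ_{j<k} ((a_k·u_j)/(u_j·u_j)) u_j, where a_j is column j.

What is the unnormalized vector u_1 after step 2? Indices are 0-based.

u_1 = (7/10, -2, 21/10)

Step 1: u_0 = a_0 = (-3, 0, 1).
Step 2: u_1 = a_1 − (9/10)·u_0 = (7/10, -2, 21/10).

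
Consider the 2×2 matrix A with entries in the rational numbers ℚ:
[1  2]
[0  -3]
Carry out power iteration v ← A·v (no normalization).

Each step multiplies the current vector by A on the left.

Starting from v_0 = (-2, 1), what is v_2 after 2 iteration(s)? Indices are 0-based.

v_0 = (-2, 1).
v_1 = A·v_0 = (0, -3).
v_2 = A·v_1 = (-6, 9).

v_2 = (-6, 9)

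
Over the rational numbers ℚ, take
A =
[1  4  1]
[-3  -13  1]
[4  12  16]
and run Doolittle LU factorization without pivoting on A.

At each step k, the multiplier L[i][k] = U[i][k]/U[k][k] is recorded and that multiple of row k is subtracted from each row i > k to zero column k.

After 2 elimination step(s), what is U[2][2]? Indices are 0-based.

k=0: U[0][0]=1
  eliminate (1,0): mult=-3, new row 1: (0, -1, 4); set L[1][0]=-3
  eliminate (2,0): mult=4, new row 2: (0, -4, 12); set L[2][0]=4
k=1: U[1][1]=-1
  eliminate (2,1): mult=4, new row 2: (0, 0, -4); set L[2][1]=4

U[2][2] = -4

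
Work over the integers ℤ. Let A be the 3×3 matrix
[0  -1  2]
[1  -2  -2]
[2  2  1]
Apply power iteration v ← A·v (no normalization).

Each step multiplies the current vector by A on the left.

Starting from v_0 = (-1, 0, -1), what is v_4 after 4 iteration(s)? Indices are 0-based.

v_0 = (-1, 0, -1).
v_1 = A·v_0 = (-2, 1, -3).
v_2 = A·v_1 = (-7, 2, -5).
v_3 = A·v_2 = (-12, -1, -15).
v_4 = A·v_3 = (-29, 20, -41).

v_4 = (-29, 20, -41)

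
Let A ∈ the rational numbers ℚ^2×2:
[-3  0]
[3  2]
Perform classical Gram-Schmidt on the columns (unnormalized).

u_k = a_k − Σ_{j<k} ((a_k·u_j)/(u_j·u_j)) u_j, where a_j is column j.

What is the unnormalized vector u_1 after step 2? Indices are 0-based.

Step 1: u_0 = a_0 = (-3, 3).
Step 2: u_1 = a_1 − (1/3)·u_0 = (1, 1).

u_1 = (1, 1)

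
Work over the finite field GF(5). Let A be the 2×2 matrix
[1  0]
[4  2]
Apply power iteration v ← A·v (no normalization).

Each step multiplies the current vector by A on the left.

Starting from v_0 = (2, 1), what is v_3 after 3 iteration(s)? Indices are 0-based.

v_3 = (2, 4)

v_0 = (2, 1).
v_1 = A·v_0 = (2, 0).
v_2 = A·v_1 = (2, 3).
v_3 = A·v_2 = (2, 4).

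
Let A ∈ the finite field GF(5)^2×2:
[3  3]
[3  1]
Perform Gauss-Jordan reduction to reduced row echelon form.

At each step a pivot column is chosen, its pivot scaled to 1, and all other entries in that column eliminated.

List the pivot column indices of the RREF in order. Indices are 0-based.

pivot columns: 0, 1

step 1: normalize row 0 (÷3) = (1, 1)
  row 1: subtract 3×row0 = (0, 3)
step 2: normalize row 1 (÷3) = (0, 1)
  row 0: subtract 1×row1 = (1, 0)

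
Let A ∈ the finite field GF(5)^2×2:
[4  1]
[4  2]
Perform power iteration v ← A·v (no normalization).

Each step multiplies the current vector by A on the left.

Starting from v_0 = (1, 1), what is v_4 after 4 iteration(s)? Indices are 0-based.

v_0 = (1, 1).
v_1 = A·v_0 = (0, 1).
v_2 = A·v_1 = (1, 2).
v_3 = A·v_2 = (1, 3).
v_4 = A·v_3 = (2, 0).

v_4 = (2, 0)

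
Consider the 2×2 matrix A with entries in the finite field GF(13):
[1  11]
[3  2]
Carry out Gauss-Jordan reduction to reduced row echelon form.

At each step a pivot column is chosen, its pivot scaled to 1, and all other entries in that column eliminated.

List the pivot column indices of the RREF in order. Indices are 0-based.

step 1: normalize row 0 (÷1) = (1, 11)
  row 1: subtract 3×row0 = (0, 8)
step 2: normalize row 1 (÷8) = (0, 1)
  row 0: subtract 11×row1 = (1, 0)

pivot columns: 0, 1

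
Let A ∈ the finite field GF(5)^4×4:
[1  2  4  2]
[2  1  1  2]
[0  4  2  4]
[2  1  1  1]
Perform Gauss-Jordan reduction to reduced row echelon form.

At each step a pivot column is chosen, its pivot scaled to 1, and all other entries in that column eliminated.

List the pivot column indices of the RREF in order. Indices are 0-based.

pivot columns: 0, 1, 2, 3

[1] R0 /= 1  ⇒  (1, 2, 4, 2)
     R1 -= 2·R0  ⇒  (0, 2, 3, 3)
     R3 -= 2·R0  ⇒  (0, 2, 3, 2)
[2] R1 /= 2  ⇒  (0, 1, 4, 4)
     R0 -= 2·R1  ⇒  (1, 0, 1, 4)
     R2 -= 4·R1  ⇒  (0, 0, 1, 3)
     R3 -= 2·R1  ⇒  (0, 0, 0, 4)
[3] R2 /= 1  ⇒  (0, 0, 1, 3)
     R0 -= 1·R2  ⇒  (1, 0, 0, 1)
     R1 -= 4·R2  ⇒  (0, 1, 0, 2)
[4] R3 /= 4  ⇒  (0, 0, 0, 1)
     R0 -= 1·R3  ⇒  (1, 0, 0, 0)
     R1 -= 2·R3  ⇒  (0, 1, 0, 0)
     R2 -= 3·R3  ⇒  (0, 0, 1, 0)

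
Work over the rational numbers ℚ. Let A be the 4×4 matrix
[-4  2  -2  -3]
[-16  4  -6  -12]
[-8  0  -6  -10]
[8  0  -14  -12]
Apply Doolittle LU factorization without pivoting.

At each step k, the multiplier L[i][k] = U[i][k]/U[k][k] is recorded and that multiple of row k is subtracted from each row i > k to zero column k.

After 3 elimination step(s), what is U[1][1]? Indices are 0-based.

Step 1: pivot at (0,0) is -4.
  row1 ← row1 − (4)·row0  ⇒  L[1][0]=4, U row1=(0, -4, 2, 0)
  row2 ← row2 − (2)·row0  ⇒  L[2][0]=2, U row2=(0, -4, -2, -4)
  row3 ← row3 − (-2)·row0  ⇒  L[3][0]=-2, U row3=(0, 4, -18, -18)
Step 2: pivot at (1,1) is -4.
  row2 ← row2 − (1)·row1  ⇒  L[2][1]=1, U row2=(0, 0, -4, -4)
  row3 ← row3 − (-1)·row1  ⇒  L[3][1]=-1, U row3=(0, 0, -16, -18)
Step 3: pivot at (2,2) is -4.
  row3 ← row3 − (4)·row2  ⇒  L[3][2]=4, U row3=(0, 0, 0, -2)

U[1][1] = -4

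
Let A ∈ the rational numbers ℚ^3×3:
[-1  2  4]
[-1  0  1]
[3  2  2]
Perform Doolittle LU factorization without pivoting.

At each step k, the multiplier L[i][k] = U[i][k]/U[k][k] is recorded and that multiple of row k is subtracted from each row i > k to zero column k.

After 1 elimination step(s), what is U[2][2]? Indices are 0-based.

U[2][2] = 14

[col 0] pivot -1
  R1 -= 1*R0 → (0, -2, -3)  (L[1][0] := 1)
  R2 -= -3*R0 → (0, 8, 14)  (L[2][0] := -3)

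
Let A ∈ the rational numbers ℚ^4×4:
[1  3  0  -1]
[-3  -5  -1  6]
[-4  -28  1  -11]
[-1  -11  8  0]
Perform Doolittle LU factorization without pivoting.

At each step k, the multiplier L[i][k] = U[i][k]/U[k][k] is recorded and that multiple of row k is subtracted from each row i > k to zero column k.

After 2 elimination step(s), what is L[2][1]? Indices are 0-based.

[col 0] pivot 1
  R1 -= -3*R0 → (0, 4, -1, 3)  (L[1][0] := -3)
  R2 -= -4*R0 → (0, -16, 1, -15)  (L[2][0] := -4)
  R3 -= -1*R0 → (0, -8, 8, -1)  (L[3][0] := -1)
[col 1] pivot 4
  R2 -= -4*R1 → (0, 0, -3, -3)  (L[2][1] := -4)
  R3 -= -2*R1 → (0, 0, 6, 5)  (L[3][1] := -2)

L[2][1] = -4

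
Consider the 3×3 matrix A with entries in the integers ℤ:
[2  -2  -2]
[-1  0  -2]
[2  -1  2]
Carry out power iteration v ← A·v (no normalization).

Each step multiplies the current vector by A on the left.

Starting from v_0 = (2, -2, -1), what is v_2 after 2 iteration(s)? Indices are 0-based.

v_0 = (2, -2, -1).
v_1 = A·v_0 = (10, 0, 4).
v_2 = A·v_1 = (12, -18, 28).

v_2 = (12, -18, 28)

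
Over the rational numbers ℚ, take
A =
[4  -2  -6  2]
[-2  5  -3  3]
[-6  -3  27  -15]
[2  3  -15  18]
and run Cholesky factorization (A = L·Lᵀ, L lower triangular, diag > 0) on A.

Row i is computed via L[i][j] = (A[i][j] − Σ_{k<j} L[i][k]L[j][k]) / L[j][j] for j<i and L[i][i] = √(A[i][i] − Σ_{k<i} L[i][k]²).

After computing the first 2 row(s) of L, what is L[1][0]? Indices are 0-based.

L[1][0] = -1

Step 1: L[0][0] = √(4) = 2.
  L[1][0] = (-2) / L[0][0] = -1.
Step 2: L[1][1] = √(4) = 2.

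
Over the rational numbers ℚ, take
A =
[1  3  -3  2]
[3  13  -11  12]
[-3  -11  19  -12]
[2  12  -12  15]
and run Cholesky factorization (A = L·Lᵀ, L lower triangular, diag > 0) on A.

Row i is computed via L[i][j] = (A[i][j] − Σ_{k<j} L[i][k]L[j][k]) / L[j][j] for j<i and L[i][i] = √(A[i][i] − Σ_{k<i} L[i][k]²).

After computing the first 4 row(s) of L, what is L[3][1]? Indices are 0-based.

Step 1: L[0][0] = √(1) = 1.
  L[1][0] = (3) / L[0][0] = 3.
Step 2: L[1][1] = √(4) = 2.
  L[2][0] = (-3) / L[0][0] = -3.
  L[2][1] = (-2) / L[1][1] = -1.
Step 3: L[2][2] = √(9) = 3.
  L[3][0] = (2) / L[0][0] = 2.
  L[3][1] = (6) / L[1][1] = 3.
  L[3][2] = (-3) / L[2][2] = -1.
Step 4: L[3][3] = √(1) = 1.

L[3][1] = 3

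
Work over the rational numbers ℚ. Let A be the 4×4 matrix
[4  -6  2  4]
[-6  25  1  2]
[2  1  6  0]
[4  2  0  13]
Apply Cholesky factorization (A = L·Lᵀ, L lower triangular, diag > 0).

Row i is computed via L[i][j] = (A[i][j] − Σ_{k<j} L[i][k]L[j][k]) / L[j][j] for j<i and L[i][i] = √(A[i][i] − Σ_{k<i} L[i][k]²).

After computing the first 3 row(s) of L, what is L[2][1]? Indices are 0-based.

Step 1: L[0][0] = √(4) = 2.
  L[1][0] = (-6) / L[0][0] = -3.
Step 2: L[1][1] = √(16) = 4.
  L[2][0] = (2) / L[0][0] = 1.
  L[2][1] = (4) / L[1][1] = 1.
Step 3: L[2][2] = √(4) = 2.

L[2][1] = 1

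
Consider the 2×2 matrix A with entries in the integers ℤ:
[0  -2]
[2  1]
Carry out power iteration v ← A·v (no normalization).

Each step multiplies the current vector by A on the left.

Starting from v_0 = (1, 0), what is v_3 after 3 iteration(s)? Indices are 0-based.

v_0 = (1, 0).
v_1 = A·v_0 = (0, 2).
v_2 = A·v_1 = (-4, 2).
v_3 = A·v_2 = (-4, -6).

v_3 = (-4, -6)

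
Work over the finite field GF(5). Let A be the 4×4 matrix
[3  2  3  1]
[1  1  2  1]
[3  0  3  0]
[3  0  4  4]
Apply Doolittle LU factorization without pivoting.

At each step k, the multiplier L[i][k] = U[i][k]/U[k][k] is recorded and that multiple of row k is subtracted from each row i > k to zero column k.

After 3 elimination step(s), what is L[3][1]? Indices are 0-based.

L[3][1] = 4

[col 0] pivot 3
  R1 -= 2*R0 → (0, 2, 1, 4)  (L[1][0] := 2)
  R2 -= 1*R0 → (0, 3, 0, 4)  (L[2][0] := 1)
  R3 -= 1*R0 → (0, 3, 1, 3)  (L[3][0] := 1)
[col 1] pivot 2
  R2 -= 4*R1 → (0, 0, 1, 3)  (L[2][1] := 4)
  R3 -= 4*R1 → (0, 0, 2, 2)  (L[3][1] := 4)
[col 2] pivot 1
  R3 -= 2*R2 → (0, 0, 0, 1)  (L[3][2] := 2)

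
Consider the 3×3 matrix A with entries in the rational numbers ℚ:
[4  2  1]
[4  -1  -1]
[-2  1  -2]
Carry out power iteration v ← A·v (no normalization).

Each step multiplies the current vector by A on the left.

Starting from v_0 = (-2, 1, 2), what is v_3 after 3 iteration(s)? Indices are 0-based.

v_0 = (-2, 1, 2).
v_1 = A·v_0 = (-4, -11, 1).
v_2 = A·v_1 = (-37, -6, -5).
v_3 = A·v_2 = (-165, -137, 78).

v_3 = (-165, -137, 78)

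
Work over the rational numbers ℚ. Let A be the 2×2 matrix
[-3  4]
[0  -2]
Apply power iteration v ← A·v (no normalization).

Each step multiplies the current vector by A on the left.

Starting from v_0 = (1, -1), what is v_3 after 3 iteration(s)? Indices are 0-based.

v_0 = (1, -1).
v_1 = A·v_0 = (-7, 2).
v_2 = A·v_1 = (29, -4).
v_3 = A·v_2 = (-103, 8).

v_3 = (-103, 8)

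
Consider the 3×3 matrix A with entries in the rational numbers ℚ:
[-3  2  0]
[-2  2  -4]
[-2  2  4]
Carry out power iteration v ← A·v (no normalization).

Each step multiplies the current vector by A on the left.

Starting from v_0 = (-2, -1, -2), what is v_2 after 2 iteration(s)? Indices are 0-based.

v_2 = (8, 36, -12)

v_0 = (-2, -1, -2).
v_1 = A·v_0 = (4, 10, -6).
v_2 = A·v_1 = (8, 36, -12).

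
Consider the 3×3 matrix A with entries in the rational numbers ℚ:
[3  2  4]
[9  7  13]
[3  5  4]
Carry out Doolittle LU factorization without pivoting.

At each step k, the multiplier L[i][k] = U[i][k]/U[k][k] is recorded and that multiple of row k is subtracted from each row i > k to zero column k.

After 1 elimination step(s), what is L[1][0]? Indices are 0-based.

[col 0] pivot 3
  R1 -= 3*R0 → (0, 1, 1)  (L[1][0] := 3)
  R2 -= 1*R0 → (0, 3, 0)  (L[2][0] := 1)

L[1][0] = 3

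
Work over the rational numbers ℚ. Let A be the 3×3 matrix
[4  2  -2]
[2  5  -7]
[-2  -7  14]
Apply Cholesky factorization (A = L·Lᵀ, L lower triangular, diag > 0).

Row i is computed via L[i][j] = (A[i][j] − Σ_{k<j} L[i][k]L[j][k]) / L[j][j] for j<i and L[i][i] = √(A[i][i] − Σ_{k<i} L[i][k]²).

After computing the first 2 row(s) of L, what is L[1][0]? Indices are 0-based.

Step 1: L[0][0] = √(4) = 2.
  L[1][0] = (2) / L[0][0] = 1.
Step 2: L[1][1] = √(4) = 2.

L[1][0] = 1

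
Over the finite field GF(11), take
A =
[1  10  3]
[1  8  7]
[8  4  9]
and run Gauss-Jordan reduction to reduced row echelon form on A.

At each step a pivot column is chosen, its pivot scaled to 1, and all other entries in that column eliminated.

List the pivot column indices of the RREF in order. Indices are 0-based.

[1] R0 /= 1  ⇒  (1, 10, 3)
     R1 -= 1·R0  ⇒  (0, 9, 4)
     R2 -= 8·R0  ⇒  (0, 1, 7)
[2] R1 /= 9  ⇒  (0, 1, 9)
     R0 -= 10·R1  ⇒  (1, 0, 1)
     R2 -= 1·R1  ⇒  (0, 0, 9)
[3] R2 /= 9  ⇒  (0, 0, 1)
     R0 -= 1·R2  ⇒  (1, 0, 0)
     R1 -= 9·R2  ⇒  (0, 1, 0)

pivot columns: 0, 1, 2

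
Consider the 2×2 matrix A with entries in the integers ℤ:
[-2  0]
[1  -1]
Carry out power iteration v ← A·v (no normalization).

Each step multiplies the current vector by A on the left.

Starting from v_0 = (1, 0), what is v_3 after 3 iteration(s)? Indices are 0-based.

v_0 = (1, 0).
v_1 = A·v_0 = (-2, 1).
v_2 = A·v_1 = (4, -3).
v_3 = A·v_2 = (-8, 7).

v_3 = (-8, 7)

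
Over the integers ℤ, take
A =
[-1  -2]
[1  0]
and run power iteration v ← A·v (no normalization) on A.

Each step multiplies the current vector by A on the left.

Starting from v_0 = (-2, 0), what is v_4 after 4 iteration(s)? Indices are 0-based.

v_0 = (-2, 0).
v_1 = A·v_0 = (2, -2).
v_2 = A·v_1 = (2, 2).
v_3 = A·v_2 = (-6, 2).
v_4 = A·v_3 = (2, -6).

v_4 = (2, -6)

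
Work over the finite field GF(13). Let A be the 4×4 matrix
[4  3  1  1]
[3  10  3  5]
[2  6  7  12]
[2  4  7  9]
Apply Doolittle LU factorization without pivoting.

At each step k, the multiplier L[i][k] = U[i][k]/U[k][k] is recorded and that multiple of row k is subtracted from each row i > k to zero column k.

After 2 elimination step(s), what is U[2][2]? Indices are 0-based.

Step 1: pivot at (0,0) is 4.
  row1 ← row1 − (4)·row0  ⇒  L[1][0]=4, U row1=(0, 11, 12, 1)
  row2 ← row2 − (7)·row0  ⇒  L[2][0]=7, U row2=(0, 11, 0, 5)
  row3 ← row3 − (7)·row0  ⇒  L[3][0]=7, U row3=(0, 9, 0, 2)
Step 2: pivot at (1,1) is 11.
  row2 ← row2 − (1)·row1  ⇒  L[2][1]=1, U row2=(0, 0, 1, 4)
  row3 ← row3 − (2)·row1  ⇒  L[3][1]=2, U row3=(0, 0, 2, 0)

U[2][2] = 1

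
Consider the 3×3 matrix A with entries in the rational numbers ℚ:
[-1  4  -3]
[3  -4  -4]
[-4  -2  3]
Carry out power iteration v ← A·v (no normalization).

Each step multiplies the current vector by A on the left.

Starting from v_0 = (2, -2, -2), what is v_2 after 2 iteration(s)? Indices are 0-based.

v_0 = (2, -2, -2).
v_1 = A·v_0 = (-4, 22, -10).
v_2 = A·v_1 = (122, -60, -58).

v_2 = (122, -60, -58)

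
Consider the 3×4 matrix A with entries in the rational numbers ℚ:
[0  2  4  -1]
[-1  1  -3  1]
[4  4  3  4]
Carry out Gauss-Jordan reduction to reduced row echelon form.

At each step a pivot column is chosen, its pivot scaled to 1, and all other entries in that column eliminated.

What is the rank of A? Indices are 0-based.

[1] R0 <-> R1
[1] R0 /= -1  ⇒  (1, -1, 3, -1)
     R2 -= 4·R0  ⇒  (0, 8, -9, 8)
[2] R1 /= 2  ⇒  (0, 1, 2, -1/2)
     R0 -= -1·R1  ⇒  (1, 0, 5, -3/2)
     R2 -= 8·R1  ⇒  (0, 0, -25, 12)
[3] R2 /= -25  ⇒  (0, 0, 1, -12/25)
     R0 -= 5·R2  ⇒  (1, 0, 0, 9/10)
     R1 -= 2·R2  ⇒  (0, 1, 0, 23/50)

rank = 3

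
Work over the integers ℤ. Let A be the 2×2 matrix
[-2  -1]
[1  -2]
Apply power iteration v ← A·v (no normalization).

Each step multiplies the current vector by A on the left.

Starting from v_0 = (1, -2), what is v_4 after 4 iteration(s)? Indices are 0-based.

v_0 = (1, -2).
v_1 = A·v_0 = (0, 5).
v_2 = A·v_1 = (-5, -10).
v_3 = A·v_2 = (20, 15).
v_4 = A·v_3 = (-55, -10).

v_4 = (-55, -10)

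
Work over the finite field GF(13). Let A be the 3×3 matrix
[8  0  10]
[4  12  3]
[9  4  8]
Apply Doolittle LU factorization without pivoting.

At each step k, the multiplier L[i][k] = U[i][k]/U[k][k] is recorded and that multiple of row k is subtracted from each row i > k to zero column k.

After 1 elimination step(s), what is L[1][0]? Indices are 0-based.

L[1][0] = 7

Step 1: pivot at (0,0) is 8.
  row1 ← row1 − (7)·row0  ⇒  L[1][0]=7, U row1=(0, 12, 11)
  row2 ← row2 − (6)·row0  ⇒  L[2][0]=6, U row2=(0, 4, 0)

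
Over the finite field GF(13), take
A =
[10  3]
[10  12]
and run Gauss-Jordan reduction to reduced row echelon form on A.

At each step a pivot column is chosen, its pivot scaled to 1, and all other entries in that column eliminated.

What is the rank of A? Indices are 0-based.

step 1: normalize row 0 (÷10) = (1, 12)
  row 1: subtract 10×row0 = (0, 9)
step 2: normalize row 1 (÷9) = (0, 1)
  row 0: subtract 12×row1 = (1, 0)

rank = 2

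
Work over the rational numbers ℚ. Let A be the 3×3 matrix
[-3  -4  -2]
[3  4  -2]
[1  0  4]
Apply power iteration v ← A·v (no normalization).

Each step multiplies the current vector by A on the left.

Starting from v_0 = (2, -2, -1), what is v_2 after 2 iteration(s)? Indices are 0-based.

v_2 = (-8, 16, -4)

v_0 = (2, -2, -1).
v_1 = A·v_0 = (4, 0, -2).
v_2 = A·v_1 = (-8, 16, -4).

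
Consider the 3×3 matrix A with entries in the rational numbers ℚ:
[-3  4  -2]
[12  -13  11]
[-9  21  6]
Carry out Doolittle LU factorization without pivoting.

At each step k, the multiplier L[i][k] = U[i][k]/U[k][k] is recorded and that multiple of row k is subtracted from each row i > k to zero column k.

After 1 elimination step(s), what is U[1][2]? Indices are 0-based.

U[1][2] = 3

[col 0] pivot -3
  R1 -= -4*R0 → (0, 3, 3)  (L[1][0] := -4)
  R2 -= 3*R0 → (0, 9, 12)  (L[2][0] := 3)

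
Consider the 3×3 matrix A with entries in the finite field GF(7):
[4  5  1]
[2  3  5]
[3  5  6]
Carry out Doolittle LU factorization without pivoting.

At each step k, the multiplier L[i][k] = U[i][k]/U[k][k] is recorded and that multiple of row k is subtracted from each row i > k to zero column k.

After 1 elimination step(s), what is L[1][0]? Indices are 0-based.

k=0: U[0][0]=4
  eliminate (1,0): mult=4, new row 1: (0, 4, 1); set L[1][0]=4
  eliminate (2,0): mult=6, new row 2: (0, 3, 0); set L[2][0]=6

L[1][0] = 4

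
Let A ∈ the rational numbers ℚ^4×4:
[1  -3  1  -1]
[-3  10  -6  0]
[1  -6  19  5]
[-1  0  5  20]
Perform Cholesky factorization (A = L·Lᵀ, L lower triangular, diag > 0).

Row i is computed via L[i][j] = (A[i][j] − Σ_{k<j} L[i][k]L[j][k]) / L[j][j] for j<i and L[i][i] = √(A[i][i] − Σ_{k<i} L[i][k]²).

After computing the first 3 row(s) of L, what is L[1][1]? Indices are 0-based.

L[1][1] = 1

Step 1: L[0][0] = √(1) = 1.
  L[1][0] = (-3) / L[0][0] = -3.
Step 2: L[1][1] = √(1) = 1.
  L[2][0] = (1) / L[0][0] = 1.
  L[2][1] = (-3) / L[1][1] = -3.
Step 3: L[2][2] = √(9) = 3.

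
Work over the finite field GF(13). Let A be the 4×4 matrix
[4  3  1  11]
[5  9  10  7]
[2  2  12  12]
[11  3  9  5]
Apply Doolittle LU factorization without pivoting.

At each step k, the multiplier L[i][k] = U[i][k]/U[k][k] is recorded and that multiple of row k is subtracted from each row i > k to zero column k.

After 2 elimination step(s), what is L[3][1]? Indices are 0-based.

k=0: U[0][0]=4
  eliminate (1,0): mult=11, new row 1: (0, 2, 12, 3); set L[1][0]=11
  eliminate (2,0): mult=7, new row 2: (0, 7, 5, 0); set L[2][0]=7
  eliminate (3,0): mult=6, new row 3: (0, 11, 3, 4); set L[3][0]=6
k=1: U[1][1]=2
  eliminate (2,1): mult=10, new row 2: (0, 0, 2, 9); set L[2][1]=10
  eliminate (3,1): mult=12, new row 3: (0, 0, 2, 7); set L[3][1]=12

L[3][1] = 12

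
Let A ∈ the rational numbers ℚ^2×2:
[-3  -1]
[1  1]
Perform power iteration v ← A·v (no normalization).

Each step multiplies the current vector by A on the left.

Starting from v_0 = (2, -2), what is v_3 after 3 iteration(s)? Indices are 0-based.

v_0 = (2, -2).
v_1 = A·v_0 = (-4, 0).
v_2 = A·v_1 = (12, -4).
v_3 = A·v_2 = (-32, 8).

v_3 = (-32, 8)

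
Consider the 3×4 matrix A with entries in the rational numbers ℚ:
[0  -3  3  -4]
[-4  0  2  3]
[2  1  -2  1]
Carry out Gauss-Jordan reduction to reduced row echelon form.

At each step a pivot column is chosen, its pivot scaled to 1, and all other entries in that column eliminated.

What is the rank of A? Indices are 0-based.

rank = 3

[1] R0 <-> R1
[1] R0 /= -4  ⇒  (1, 0, -1/2, -3/4)
     R2 -= 2·R0  ⇒  (0, 1, -1, 5/2)
[2] R1 /= -3  ⇒  (0, 1, -1, 4/3)
     R2 -= 1·R1  ⇒  (0, 0, 0, 7/6)
column 2 empty below row 2
[3] R2 /= 7/6  ⇒  (0, 0, 0, 1)
     R0 -= -3/4·R2  ⇒  (1, 0, -1/2, 0)
     R1 -= 4/3·R2  ⇒  (0, 1, -1, 0)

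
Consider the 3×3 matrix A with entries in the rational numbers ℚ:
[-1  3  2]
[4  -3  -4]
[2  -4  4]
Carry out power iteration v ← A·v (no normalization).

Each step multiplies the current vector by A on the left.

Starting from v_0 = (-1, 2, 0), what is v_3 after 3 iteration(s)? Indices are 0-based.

v_0 = (-1, 2, 0).
v_1 = A·v_0 = (7, -10, -10).
v_2 = A·v_1 = (-57, 98, 14).
v_3 = A·v_2 = (379, -578, -450).

v_3 = (379, -578, -450)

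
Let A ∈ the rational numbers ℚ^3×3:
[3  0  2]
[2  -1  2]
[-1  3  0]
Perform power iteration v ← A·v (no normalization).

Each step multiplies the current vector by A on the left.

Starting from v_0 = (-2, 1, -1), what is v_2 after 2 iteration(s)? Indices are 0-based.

v_0 = (-2, 1, -1).
v_1 = A·v_0 = (-8, -7, 5).
v_2 = A·v_1 = (-14, 1, -13).

v_2 = (-14, 1, -13)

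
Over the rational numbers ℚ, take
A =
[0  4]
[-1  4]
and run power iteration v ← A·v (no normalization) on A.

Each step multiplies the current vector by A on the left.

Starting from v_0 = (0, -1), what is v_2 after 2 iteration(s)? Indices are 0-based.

v_2 = (-16, -12)

v_0 = (0, -1).
v_1 = A·v_0 = (-4, -4).
v_2 = A·v_1 = (-16, -12).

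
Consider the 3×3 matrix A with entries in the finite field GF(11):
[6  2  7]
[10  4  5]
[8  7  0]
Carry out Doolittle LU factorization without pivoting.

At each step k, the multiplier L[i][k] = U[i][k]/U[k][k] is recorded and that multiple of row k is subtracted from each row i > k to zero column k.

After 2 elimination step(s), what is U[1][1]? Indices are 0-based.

Step 1: pivot at (0,0) is 6.
  row1 ← row1 − (9)·row0  ⇒  L[1][0]=9, U row1=(0, 8, 8)
  row2 ← row2 − (5)·row0  ⇒  L[2][0]=5, U row2=(0, 8, 9)
Step 2: pivot at (1,1) is 8.
  row2 ← row2 − (1)·row1  ⇒  L[2][1]=1, U row2=(0, 0, 1)

U[1][1] = 8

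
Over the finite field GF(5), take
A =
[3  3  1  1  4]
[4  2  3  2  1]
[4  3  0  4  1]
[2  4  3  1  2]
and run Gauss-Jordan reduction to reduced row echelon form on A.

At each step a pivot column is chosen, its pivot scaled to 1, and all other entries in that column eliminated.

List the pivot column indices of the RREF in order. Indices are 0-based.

[1] R0 /= 3  ⇒  (1, 1, 2, 2, 3)
     R1 -= 4·R0  ⇒  (0, 3, 0, 4, 4)
     R2 -= 4·R0  ⇒  (0, 4, 2, 1, 4)
     R3 -= 2·R0  ⇒  (0, 2, 4, 2, 1)
[2] R1 /= 3  ⇒  (0, 1, 0, 3, 3)
     R0 -= 1·R1  ⇒  (1, 0, 2, 4, 0)
     R2 -= 4·R1  ⇒  (0, 0, 2, 4, 2)
     R3 -= 2·R1  ⇒  (0, 0, 4, 1, 0)
[3] R2 /= 2  ⇒  (0, 0, 1, 2, 1)
     R0 -= 2·R2  ⇒  (1, 0, 0, 0, 3)
     R3 -= 4·R2  ⇒  (0, 0, 0, 3, 1)
[4] R3 /= 3  ⇒  (0, 0, 0, 1, 2)
     R1 -= 3·R3  ⇒  (0, 1, 0, 0, 2)
     R2 -= 2·R3  ⇒  (0, 0, 1, 0, 2)

pivot columns: 0, 1, 2, 3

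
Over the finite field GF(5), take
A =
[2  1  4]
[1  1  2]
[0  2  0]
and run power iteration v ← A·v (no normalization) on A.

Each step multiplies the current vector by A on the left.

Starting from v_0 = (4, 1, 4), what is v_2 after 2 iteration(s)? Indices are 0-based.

v_2 = (1, 2, 1)

v_0 = (4, 1, 4).
v_1 = A·v_0 = (0, 3, 2).
v_2 = A·v_1 = (1, 2, 1).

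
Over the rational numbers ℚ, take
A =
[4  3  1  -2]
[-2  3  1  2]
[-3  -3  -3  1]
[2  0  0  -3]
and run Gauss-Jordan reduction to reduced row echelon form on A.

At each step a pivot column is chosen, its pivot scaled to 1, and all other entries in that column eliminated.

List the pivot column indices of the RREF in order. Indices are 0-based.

pivot columns: 0, 1, 2, 3

step 1: normalize row 0 (÷4) = (1, 3/4, 1/4, -1/2)
  row 1: subtract -2×row0 = (0, 9/2, 3/2, 1)
  row 2: subtract -3×row0 = (0, -3/4, -9/4, -1/2)
  row 3: subtract 2×row0 = (0, -3/2, -1/2, -2)
step 2: normalize row 1 (÷9/2) = (0, 1, 1/3, 2/9)
  row 0: subtract 3/4×row1 = (1, 0, 0, -2/3)
  row 2: subtract -3/4×row1 = (0, 0, -2, -1/3)
  row 3: subtract -3/2×row1 = (0, 0, 0, -5/3)
step 3: normalize row 2 (÷-2) = (0, 0, 1, 1/6)
  row 1: subtract 1/3×row2 = (0, 1, 0, 1/6)
step 4: normalize row 3 (÷-5/3) = (0, 0, 0, 1)
  row 0: subtract -2/3×row3 = (1, 0, 0, 0)
  row 1: subtract 1/6×row3 = (0, 1, 0, 0)
  row 2: subtract 1/6×row3 = (0, 0, 1, 0)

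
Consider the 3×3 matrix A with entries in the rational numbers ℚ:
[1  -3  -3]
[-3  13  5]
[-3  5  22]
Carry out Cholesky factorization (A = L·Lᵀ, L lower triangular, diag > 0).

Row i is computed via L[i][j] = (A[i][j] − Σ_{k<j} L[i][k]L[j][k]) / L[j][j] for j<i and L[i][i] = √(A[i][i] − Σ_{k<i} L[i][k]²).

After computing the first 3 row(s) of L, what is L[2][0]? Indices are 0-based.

L[2][0] = -3

Step 1: L[0][0] = √(1) = 1.
  L[1][0] = (-3) / L[0][0] = -3.
Step 2: L[1][1] = √(4) = 2.
  L[2][0] = (-3) / L[0][0] = -3.
  L[2][1] = (-4) / L[1][1] = -2.
Step 3: L[2][2] = √(9) = 3.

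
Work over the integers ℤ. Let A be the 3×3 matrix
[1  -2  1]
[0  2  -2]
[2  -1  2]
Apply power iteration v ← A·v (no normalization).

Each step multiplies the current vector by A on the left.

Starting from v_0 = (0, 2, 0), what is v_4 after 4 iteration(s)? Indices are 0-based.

v_4 = (-238, 256, -308)

v_0 = (0, 2, 0).
v_1 = A·v_0 = (-4, 4, -2).
v_2 = A·v_1 = (-14, 12, -16).
v_3 = A·v_2 = (-54, 56, -72).
v_4 = A·v_3 = (-238, 256, -308).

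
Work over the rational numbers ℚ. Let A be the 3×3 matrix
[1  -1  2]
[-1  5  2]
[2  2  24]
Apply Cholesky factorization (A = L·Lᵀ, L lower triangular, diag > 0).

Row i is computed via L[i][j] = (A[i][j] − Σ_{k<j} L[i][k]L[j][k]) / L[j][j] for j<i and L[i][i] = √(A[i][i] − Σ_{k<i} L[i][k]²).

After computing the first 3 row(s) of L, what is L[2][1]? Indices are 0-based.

L[2][1] = 2

Step 1: L[0][0] = √(1) = 1.
  L[1][0] = (-1) / L[0][0] = -1.
Step 2: L[1][1] = √(4) = 2.
  L[2][0] = (2) / L[0][0] = 2.
  L[2][1] = (4) / L[1][1] = 2.
Step 3: L[2][2] = √(16) = 4.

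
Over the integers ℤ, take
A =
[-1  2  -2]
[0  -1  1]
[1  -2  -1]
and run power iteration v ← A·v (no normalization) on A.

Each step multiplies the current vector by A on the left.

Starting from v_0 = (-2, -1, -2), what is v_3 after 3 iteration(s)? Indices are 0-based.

v_3 = (8, 1, -20)

v_0 = (-2, -1, -2).
v_1 = A·v_0 = (4, -1, 2).
v_2 = A·v_1 = (-10, 3, 4).
v_3 = A·v_2 = (8, 1, -20).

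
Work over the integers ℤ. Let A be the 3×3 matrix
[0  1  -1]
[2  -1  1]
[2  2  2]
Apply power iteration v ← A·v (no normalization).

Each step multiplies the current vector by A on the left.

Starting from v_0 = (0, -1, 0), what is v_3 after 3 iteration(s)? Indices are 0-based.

v_3 = (-1, 7, -12)

v_0 = (0, -1, 0).
v_1 = A·v_0 = (-1, 1, -2).
v_2 = A·v_1 = (3, -5, -4).
v_3 = A·v_2 = (-1, 7, -12).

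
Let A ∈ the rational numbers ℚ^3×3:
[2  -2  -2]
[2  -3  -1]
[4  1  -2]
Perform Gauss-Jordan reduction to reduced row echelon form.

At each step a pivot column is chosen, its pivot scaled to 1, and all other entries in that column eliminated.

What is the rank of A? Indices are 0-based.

pivot(0,0)=2: scale R0 → (1, -1, -1)
  clear (1,0): R1 −= (2)R0 → (0, -1, 1)
  clear (2,0): R2 −= (4)R0 → (0, 5, 2)
pivot(1,1)=-1: scale R1 → (0, 1, -1)
  clear (0,1): R0 −= (-1)R1 → (1, 0, -2)
  clear (2,1): R2 −= (5)R1 → (0, 0, 7)
pivot(2,2)=7: scale R2 → (0, 0, 1)
  clear (0,2): R0 −= (-2)R2 → (1, 0, 0)
  clear (1,2): R1 −= (-1)R2 → (0, 1, 0)

rank = 3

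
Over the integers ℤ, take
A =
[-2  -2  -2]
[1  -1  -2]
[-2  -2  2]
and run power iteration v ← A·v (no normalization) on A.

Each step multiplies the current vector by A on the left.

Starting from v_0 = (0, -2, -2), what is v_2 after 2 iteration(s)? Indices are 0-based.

v_0 = (0, -2, -2).
v_1 = A·v_0 = (8, 6, 0).
v_2 = A·v_1 = (-28, 2, -28).

v_2 = (-28, 2, -28)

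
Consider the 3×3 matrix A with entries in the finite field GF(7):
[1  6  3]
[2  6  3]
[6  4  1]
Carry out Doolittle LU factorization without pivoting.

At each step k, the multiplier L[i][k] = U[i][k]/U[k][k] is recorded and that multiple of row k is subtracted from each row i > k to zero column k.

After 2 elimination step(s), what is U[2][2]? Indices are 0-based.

U[2][2] = 6

k=0: U[0][0]=1
  eliminate (1,0): mult=2, new row 1: (0, 1, 4); set L[1][0]=2
  eliminate (2,0): mult=6, new row 2: (0, 3, 4); set L[2][0]=6
k=1: U[1][1]=1
  eliminate (2,1): mult=3, new row 2: (0, 0, 6); set L[2][1]=3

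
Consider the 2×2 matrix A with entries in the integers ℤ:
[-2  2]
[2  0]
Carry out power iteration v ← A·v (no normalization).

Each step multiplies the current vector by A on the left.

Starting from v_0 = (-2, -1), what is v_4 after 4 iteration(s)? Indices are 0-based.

v_0 = (-2, -1).
v_1 = A·v_0 = (2, -4).
v_2 = A·v_1 = (-12, 4).
v_3 = A·v_2 = (32, -24).
v_4 = A·v_3 = (-112, 64).

v_4 = (-112, 64)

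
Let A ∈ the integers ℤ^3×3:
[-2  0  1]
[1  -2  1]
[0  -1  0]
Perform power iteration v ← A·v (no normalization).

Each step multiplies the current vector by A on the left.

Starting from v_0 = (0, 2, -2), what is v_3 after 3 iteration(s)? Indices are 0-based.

v_0 = (0, 2, -2).
v_1 = A·v_0 = (-2, -6, -2).
v_2 = A·v_1 = (2, 8, 6).
v_3 = A·v_2 = (2, -8, -8).

v_3 = (2, -8, -8)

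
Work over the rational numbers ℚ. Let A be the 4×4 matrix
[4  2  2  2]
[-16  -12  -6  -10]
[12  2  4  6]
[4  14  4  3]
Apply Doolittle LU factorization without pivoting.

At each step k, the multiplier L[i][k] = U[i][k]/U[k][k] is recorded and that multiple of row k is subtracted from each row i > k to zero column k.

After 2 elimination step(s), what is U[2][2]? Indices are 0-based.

Step 1: pivot at (0,0) is 4.
  row1 ← row1 − (-4)·row0  ⇒  L[1][0]=-4, U row1=(0, -4, 2, -2)
  row2 ← row2 − (3)·row0  ⇒  L[2][0]=3, U row2=(0, -4, -2, 0)
  row3 ← row3 − (1)·row0  ⇒  L[3][0]=1, U row3=(0, 12, 2, 1)
Step 2: pivot at (1,1) is -4.
  row2 ← row2 − (1)·row1  ⇒  L[2][1]=1, U row2=(0, 0, -4, 2)
  row3 ← row3 − (-3)·row1  ⇒  L[3][1]=-3, U row3=(0, 0, 8, -5)

U[2][2] = -4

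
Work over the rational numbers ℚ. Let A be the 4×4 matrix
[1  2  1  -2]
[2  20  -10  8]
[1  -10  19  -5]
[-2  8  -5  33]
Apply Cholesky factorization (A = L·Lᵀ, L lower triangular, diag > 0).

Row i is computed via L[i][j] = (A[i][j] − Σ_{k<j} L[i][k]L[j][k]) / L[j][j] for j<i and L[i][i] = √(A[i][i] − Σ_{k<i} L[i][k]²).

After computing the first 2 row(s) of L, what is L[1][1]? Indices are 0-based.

Step 1: L[0][0] = √(1) = 1.
  L[1][0] = (2) / L[0][0] = 2.
Step 2: L[1][1] = √(16) = 4.

L[1][1] = 4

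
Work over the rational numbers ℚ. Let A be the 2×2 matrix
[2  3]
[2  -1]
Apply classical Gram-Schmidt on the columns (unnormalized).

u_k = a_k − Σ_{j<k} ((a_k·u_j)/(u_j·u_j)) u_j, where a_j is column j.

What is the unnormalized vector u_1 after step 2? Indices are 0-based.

Step 1: u_0 = a_0 = (2, 2).
Step 2: u_1 = a_1 − (1/2)·u_0 = (2, -2).

u_1 = (2, -2)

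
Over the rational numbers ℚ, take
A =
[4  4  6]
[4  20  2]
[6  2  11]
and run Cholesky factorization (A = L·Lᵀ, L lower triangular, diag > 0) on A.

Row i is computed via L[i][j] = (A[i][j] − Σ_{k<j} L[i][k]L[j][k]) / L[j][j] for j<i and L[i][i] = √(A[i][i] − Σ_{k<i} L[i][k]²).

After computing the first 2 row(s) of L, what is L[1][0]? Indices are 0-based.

Step 1: L[0][0] = √(4) = 2.
  L[1][0] = (4) / L[0][0] = 2.
Step 2: L[1][1] = √(16) = 4.

L[1][0] = 2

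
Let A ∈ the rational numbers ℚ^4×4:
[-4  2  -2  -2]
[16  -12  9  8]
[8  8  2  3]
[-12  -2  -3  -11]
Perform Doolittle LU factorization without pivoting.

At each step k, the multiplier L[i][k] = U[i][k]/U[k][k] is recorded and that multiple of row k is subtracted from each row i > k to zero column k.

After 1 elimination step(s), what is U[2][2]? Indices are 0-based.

[col 0] pivot -4
  R1 -= -4*R0 → (0, -4, 1, 0)  (L[1][0] := -4)
  R2 -= -2*R0 → (0, 12, -2, -1)  (L[2][0] := -2)
  R3 -= 3*R0 → (0, -8, 3, -5)  (L[3][0] := 3)

U[2][2] = -2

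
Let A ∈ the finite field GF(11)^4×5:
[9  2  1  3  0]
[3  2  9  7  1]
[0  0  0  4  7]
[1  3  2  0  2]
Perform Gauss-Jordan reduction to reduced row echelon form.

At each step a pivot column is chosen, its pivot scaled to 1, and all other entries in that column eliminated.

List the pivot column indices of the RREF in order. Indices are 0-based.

step 1: normalize row 0 (÷9) = (1, 10, 5, 4, 0)
  row 1: subtract 3×row0 = (0, 5, 5, 6, 1)
  row 3: subtract 1×row0 = (0, 4, 8, 7, 2)
step 2: normalize row 1 (÷5) = (0, 1, 1, 10, 9)
  row 0: subtract 10×row1 = (1, 0, 6, 3, 9)
  row 3: subtract 4×row1 = (0, 0, 4, 0, 10)
step 3: exchange rows 2,3
step 3: normalize row 2 (÷4) = (0, 0, 1, 0, 8)
  row 0: subtract 6×row2 = (1, 0, 0, 3, 5)
  row 1: subtract 1×row2 = (0, 1, 0, 10, 1)
step 4: normalize row 3 (÷4) = (0, 0, 0, 1, 10)
  row 0: subtract 3×row3 = (1, 0, 0, 0, 8)
  row 1: subtract 10×row3 = (0, 1, 0, 0, 0)

pivot columns: 0, 1, 2, 3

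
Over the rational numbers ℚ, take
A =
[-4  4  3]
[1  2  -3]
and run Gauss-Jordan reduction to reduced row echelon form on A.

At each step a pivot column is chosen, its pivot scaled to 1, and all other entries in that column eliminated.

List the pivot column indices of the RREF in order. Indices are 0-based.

pivot(0,0)=-4: scale R0 → (1, -1, -3/4)
  clear (1,0): R1 −= (1)R0 → (0, 3, -9/4)
pivot(1,1)=3: scale R1 → (0, 1, -3/4)
  clear (0,1): R0 −= (-1)R1 → (1, 0, -3/2)

pivot columns: 0, 1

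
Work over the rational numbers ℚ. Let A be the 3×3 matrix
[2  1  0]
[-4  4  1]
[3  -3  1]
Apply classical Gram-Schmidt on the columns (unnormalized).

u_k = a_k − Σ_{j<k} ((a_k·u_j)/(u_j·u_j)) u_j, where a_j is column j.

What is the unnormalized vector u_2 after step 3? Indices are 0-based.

Step 1: u_0 = a_0 = (2, -4, 3).
Step 2: u_1 = a_1 − (-23/29)·u_0 = (75/29, 24/29, -18/29).
Step 3: u_2 = a_2 − (-1/29)·u_0 − (2/75)·u_1 = (0, 21/25, 28/25).

u_2 = (0, 21/25, 28/25)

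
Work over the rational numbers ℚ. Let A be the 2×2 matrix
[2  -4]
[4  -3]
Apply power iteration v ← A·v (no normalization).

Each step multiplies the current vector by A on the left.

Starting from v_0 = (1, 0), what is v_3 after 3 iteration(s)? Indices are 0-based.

v_0 = (1, 0).
v_1 = A·v_0 = (2, 4).
v_2 = A·v_1 = (-12, -4).
v_3 = A·v_2 = (-8, -36).

v_3 = (-8, -36)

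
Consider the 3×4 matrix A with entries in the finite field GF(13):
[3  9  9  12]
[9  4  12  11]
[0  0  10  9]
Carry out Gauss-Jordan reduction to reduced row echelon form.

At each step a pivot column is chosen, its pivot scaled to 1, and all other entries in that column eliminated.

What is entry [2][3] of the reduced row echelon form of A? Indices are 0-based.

[1] R0 /= 3  ⇒  (1, 3, 3, 4)
     R1 -= 9·R0  ⇒  (0, 3, 11, 1)
[2] R1 /= 3  ⇒  (0, 1, 8, 9)
     R0 -= 3·R1  ⇒  (1, 0, 5, 3)
[3] R2 /= 10  ⇒  (0, 0, 1, 10)
     R0 -= 5·R2  ⇒  (1, 0, 0, 5)
     R1 -= 8·R2  ⇒  (0, 1, 0, 7)

M[2][3] = 10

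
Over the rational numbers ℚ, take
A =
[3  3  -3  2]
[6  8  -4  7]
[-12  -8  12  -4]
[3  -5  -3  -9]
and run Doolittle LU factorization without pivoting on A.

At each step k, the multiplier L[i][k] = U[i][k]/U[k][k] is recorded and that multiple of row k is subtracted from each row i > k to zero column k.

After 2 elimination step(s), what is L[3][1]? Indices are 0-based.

k=0: U[0][0]=3
  eliminate (1,0): mult=2, new row 1: (0, 2, 2, 3); set L[1][0]=2
  eliminate (2,0): mult=-4, new row 2: (0, 4, 0, 4); set L[2][0]=-4
  eliminate (3,0): mult=1, new row 3: (0, -8, 0, -11); set L[3][0]=1
k=1: U[1][1]=2
  eliminate (2,1): mult=2, new row 2: (0, 0, -4, -2); set L[2][1]=2
  eliminate (3,1): mult=-4, new row 3: (0, 0, 8, 1); set L[3][1]=-4

L[3][1] = -4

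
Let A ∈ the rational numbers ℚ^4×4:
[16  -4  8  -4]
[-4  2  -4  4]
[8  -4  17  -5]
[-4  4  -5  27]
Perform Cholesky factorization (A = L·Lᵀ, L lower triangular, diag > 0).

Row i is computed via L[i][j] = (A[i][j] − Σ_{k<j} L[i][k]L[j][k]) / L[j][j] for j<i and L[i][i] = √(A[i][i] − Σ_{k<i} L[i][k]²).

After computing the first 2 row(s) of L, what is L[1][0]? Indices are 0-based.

Step 1: L[0][0] = √(16) = 4.
  L[1][0] = (-4) / L[0][0] = -1.
Step 2: L[1][1] = √(1) = 1.

L[1][0] = -1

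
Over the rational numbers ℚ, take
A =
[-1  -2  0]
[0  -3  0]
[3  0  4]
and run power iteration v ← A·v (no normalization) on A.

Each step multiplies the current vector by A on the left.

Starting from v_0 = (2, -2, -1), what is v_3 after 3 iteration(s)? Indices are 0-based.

v_3 = (50, 54, 14)

v_0 = (2, -2, -1).
v_1 = A·v_0 = (2, 6, 2).
v_2 = A·v_1 = (-14, -18, 14).
v_3 = A·v_2 = (50, 54, 14).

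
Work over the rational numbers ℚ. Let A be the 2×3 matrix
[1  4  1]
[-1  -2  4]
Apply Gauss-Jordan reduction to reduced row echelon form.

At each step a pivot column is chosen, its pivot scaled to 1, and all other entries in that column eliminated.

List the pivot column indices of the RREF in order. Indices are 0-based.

step 1: normalize row 0 (÷1) = (1, 4, 1)
  row 1: subtract -1×row0 = (0, 2, 5)
step 2: normalize row 1 (÷2) = (0, 1, 5/2)
  row 0: subtract 4×row1 = (1, 0, -9)

pivot columns: 0, 1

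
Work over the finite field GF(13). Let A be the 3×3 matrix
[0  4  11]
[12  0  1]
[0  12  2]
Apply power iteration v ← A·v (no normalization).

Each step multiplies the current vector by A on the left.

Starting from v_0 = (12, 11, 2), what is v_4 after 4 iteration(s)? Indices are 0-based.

v_4 = (10, 11, 4)

v_0 = (12, 11, 2).
v_1 = A·v_0 = (1, 3, 6).
v_2 = A·v_1 = (0, 5, 9).
v_3 = A·v_2 = (2, 9, 0).
v_4 = A·v_3 = (10, 11, 4).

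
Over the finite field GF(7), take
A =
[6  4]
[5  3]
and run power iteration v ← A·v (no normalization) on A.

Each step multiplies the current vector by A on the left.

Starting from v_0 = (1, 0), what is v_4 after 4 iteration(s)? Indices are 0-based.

v_4 = (3, 3)

v_0 = (1, 0).
v_1 = A·v_0 = (6, 5).
v_2 = A·v_1 = (0, 3).
v_3 = A·v_2 = (5, 2).
v_4 = A·v_3 = (3, 3).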